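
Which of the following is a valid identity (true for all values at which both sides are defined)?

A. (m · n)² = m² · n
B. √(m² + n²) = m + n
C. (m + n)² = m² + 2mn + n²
C

A: fails at (2, 4) — LHS = 64, RHS = 16.
B: fails at (3, 5) — LHS = √(34) ≈ 5.831, RHS = 8.
C: holds — e.g. at (2, 2), both sides equal 16.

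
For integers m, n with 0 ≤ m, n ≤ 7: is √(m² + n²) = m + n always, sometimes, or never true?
Sometimes true

It holds at (m, n) = (3, 0) (both sides equal 3), but fails at (m, n) = (7, 1) (LHS = 5·√(2) ≈ 7.071, RHS = 8).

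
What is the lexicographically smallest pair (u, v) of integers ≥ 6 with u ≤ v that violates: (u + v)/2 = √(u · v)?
Substituting (6, 7) into the claim:
LHS = (6 + 7)/2 = 13/2
RHS = √(6 · 7) = √(42) ≈ 6.481

Since LHS ≠ RHS, this pair disproves the claim, and no lexicographically smaller pair (u ≤ v, integers ≥ 6) does.

For instance (7, 12) is also a counterexample (LHS = 19/2, RHS = 2·√(21) ≈ 9.165), but it's lexicographically larger.

Answer: (u, v) = (6, 7)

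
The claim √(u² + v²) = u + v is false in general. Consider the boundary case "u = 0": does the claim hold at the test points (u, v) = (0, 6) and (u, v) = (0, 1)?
At (0, 6): LHS = 6, RHS = 6 → equal
At (0, 1): LHS = 1, RHS = 1 → equal

So the claim does hold at both of these boundary points, even though it is not an identity.

Answer: Yes, holds at both test points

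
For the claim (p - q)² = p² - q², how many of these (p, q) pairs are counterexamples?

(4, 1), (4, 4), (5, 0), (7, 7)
Testing each pair:
(4, 1): LHS = 9, RHS = 15 → counterexample
(4, 4): LHS = 0, RHS = 0 → satisfies claim
(5, 0): LHS = 25, RHS = 25 → satisfies claim
(7, 7): LHS = 0, RHS = 0 → satisfies claim

That makes 1 counterexample.

Answer: 1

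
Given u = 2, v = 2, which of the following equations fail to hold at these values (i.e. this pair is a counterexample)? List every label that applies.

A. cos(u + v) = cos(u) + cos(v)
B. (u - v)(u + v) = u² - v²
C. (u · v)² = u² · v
A, C

Evaluating each claim at the given values:
A. LHS = cos(4) ≈ -0.6536, RHS = 2·cos(2) ≈ -0.8323 → fails here (LHS ≠ RHS)
B. LHS = 0, RHS = 0 → holds here (LHS = RHS)
C. LHS = 16, RHS = 8 → fails here (LHS ≠ RHS)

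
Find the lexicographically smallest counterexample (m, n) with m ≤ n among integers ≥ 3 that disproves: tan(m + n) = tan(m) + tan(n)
(m, n) = (3, 3)

Substituting (3, 3) into the claim:
LHS = tan(3 + 3) = tan(6) ≈ -0.291
RHS = tan(3) + tan(3) = 2·tan(3) ≈ -0.2851

Since LHS ≠ RHS, this pair disproves the claim, and no lexicographically smaller pair (m ≤ n, integers ≥ 3) does.

For instance (7, 9) is also a counterexample (LHS = tan(16) ≈ 0.3006, RHS = tan(9) + tan(7) ≈ 0.4191), but it's lexicographically larger.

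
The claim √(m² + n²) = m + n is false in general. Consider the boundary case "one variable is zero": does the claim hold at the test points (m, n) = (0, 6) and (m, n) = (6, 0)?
At (0, 6): LHS = 6, RHS = 6 → equal
At (6, 0): LHS = 6, RHS = 6 → equal

So the claim does hold at both of these boundary points, even though it is not an identity.

Answer: Yes, holds at both test points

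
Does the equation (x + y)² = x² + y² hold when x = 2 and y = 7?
Fails

Substituting x = 2, y = 7:

LHS = (2 + 7)² = 81
RHS = 2² + 7² = 53

LHS ≠ RHS, so the equation does not hold at this point.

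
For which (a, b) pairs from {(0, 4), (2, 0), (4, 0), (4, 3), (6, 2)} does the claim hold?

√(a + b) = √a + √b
(0, 4), (2, 0), (4, 0)

Testing each pair:
(0, 4): LHS = 2, RHS = 2 → holds
(2, 0): LHS = √(2) ≈ 1.414, RHS = √(2) ≈ 1.414 → holds
(4, 0): LHS = 2, RHS = 2 → holds
(4, 3): LHS = √(7) ≈ 2.646, RHS = √(3) + 2 ≈ 3.732 → fails
(6, 2): LHS = 2·√(2) ≈ 2.828, RHS = √(2) + √(6) ≈ 3.864 → fails

3 of 5 pairs satisfy the claim.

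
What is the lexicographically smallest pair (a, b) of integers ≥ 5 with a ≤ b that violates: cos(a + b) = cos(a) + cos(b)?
Substituting (5, 5) into the claim:
LHS = cos(5 + 5) = cos(10) ≈ -0.8391
RHS = cos(5) + cos(5) = 2·cos(5) ≈ 0.5673

Since LHS ≠ RHS, this pair disproves the claim, and no lexicographically smaller pair (a ≤ b, integers ≥ 5) does.

For instance (7, 12) is also a counterexample (LHS = cos(19) ≈ 0.9887, RHS = cos(7) + cos(12) ≈ 1.598), but it's lexicographically larger.

Answer: (a, b) = (5, 5)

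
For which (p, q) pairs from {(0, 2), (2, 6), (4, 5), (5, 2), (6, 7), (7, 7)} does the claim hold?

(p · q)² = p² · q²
All pairs

Testing each pair:
(0, 2): LHS = 0, RHS = 0 → holds
(2, 6): LHS = 144, RHS = 144 → holds
(4, 5): LHS = 400, RHS = 400 → holds
(5, 2): LHS = 100, RHS = 100 → holds
(6, 7): LHS = 1764, RHS = 1764 → holds
(7, 7): LHS = 2401, RHS = 2401 → holds

Every pair satisfies the claim.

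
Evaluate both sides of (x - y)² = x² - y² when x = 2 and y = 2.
LHS = (2 - 2)² = 0
RHS = 2² - 2² = 0

LHS = RHS: the two sides agree.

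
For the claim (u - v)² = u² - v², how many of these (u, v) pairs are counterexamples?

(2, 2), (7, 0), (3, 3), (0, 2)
Testing each pair:
(2, 2): LHS = 0, RHS = 0 → satisfies claim
(7, 0): LHS = 49, RHS = 49 → satisfies claim
(3, 3): LHS = 0, RHS = 0 → satisfies claim
(0, 2): LHS = 4, RHS = -4 → counterexample

That makes 1 counterexample.

Answer: 1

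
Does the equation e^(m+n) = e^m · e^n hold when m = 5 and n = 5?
Substituting m = 5, n = 5:

LHS = e^(5+5) = e^10 ≈ 22026.5
RHS = e^5 · e^5 = e^10 ≈ 22026.5

LHS = RHS, so the equation holds at this point.

Answer: Holds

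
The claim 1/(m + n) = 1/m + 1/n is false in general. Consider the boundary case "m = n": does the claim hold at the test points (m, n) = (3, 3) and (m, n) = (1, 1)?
No, fails at both test points

At (3, 3): LHS = 1/6 ≠ RHS = 2/3
At (1, 1): LHS = 1/2 ≠ RHS = 2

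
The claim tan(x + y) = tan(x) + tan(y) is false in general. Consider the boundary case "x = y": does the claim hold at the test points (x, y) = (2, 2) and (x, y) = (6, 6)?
No, fails at both test points

At (2, 2): LHS = tan(4) ≈ 1.158 ≠ RHS = 2·tan(2) ≈ -4.37
At (6, 6): LHS = tan(12) ≈ -0.6359 ≠ RHS = 2·tan(6) ≈ -0.582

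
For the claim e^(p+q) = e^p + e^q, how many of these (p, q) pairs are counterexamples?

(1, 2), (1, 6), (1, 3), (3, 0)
4

Testing each pair:
(1, 2): LHS = e^3 ≈ 20.09, RHS = e + e^2 ≈ 10.11 → counterexample
(1, 6): LHS = e^7 ≈ 1097, RHS = e + e^6 ≈ 406.1 → counterexample
(1, 3): LHS = e^4 ≈ 54.6, RHS = e + e^3 ≈ 22.8 → counterexample
(3, 0): LHS = e^3 ≈ 20.09, RHS = 1 + e^3 ≈ 21.09 → counterexample

That makes 4 counterexamples.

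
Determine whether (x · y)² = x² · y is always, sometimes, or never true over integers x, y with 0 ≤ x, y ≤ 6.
It holds at (x, y) = (0, 4) (both sides equal 0), but fails at (x, y) = (3, 5) (LHS = 225, RHS = 45).

Answer: Sometimes true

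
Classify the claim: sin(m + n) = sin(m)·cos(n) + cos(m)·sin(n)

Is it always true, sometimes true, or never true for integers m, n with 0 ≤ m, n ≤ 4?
The identity holds for every pair in the range. For instance at (m, n) = (4, 4): both sides equal sin(8) ≈ 0.9894.

Answer: Always true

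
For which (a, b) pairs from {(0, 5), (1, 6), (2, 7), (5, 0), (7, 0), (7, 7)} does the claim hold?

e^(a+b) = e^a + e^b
None

Testing each pair:
(0, 5): LHS = e^5 ≈ 148.4, RHS = 1 + e^5 ≈ 149.4 → fails
(1, 6): LHS = e^7 ≈ 1097, RHS = e + e^6 ≈ 406.1 → fails
(2, 7): LHS = e^9 ≈ 8103, RHS = e^2 + e^7 ≈ 1104 → fails
(5, 0): LHS = e^5 ≈ 148.4, RHS = 1 + e^5 ≈ 149.4 → fails
(7, 0): LHS = e^7 ≈ 1097, RHS = 1 + e^7 ≈ 1098 → fails
(7, 7): LHS = e^14 ≈ 1202604.3, RHS = 2·e^7 ≈ 2193 → fails

No pair satisfies the claim.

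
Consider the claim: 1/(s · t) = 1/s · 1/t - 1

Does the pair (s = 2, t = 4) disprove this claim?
Yes

Substituting s = 2, t = 4:
LHS = 1/(2 · 4) = 1/8
RHS = 1/2 · 1/4 - 1 = -7/8

Since LHS ≠ RHS, this pair disproves the claim.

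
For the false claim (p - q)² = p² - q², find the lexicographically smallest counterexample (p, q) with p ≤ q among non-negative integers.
At (0, 0): both sides equal 0, so it holds there.

Substituting (0, 1) into the claim:
LHS = (0 - 1)² = 1
RHS = 0² - 1² = -1

Since LHS ≠ RHS, this pair disproves the claim, and no lexicographically smaller pair (p ≤ q, non-negative integers) does.

For instance (3, 7) is also a counterexample (LHS = 16, RHS = -40), but it's lexicographically larger.

Answer: (p, q) = (0, 1)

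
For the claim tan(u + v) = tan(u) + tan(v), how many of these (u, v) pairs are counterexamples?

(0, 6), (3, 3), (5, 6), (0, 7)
Testing each pair:
(0, 6): LHS = tan(6) ≈ -0.291, RHS = tan(6) ≈ -0.291 → satisfies claim
(3, 3): LHS = tan(6) ≈ -0.291, RHS = 2·tan(3) ≈ -0.2851 → counterexample
(5, 6): LHS = tan(11) ≈ -226, RHS = tan(5) + tan(6) ≈ -3.672 → counterexample
(0, 7): LHS = tan(7) ≈ 0.8714, RHS = tan(7) ≈ 0.8714 → satisfies claim

That makes 2 counterexamples.

Answer: 2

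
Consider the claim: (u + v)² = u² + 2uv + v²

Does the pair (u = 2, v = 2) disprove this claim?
Substituting u = 2, v = 2:
LHS = (2 + 2)² = 16
RHS = 2² + 2·2·2 + 2² = 16

The sides agree, so this pair does not disprove the claim.

Answer: No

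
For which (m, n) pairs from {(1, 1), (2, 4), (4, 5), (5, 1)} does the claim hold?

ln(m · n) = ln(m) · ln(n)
Testing each pair:
(1, 1): LHS = 0, RHS = 0 → holds
(2, 4): LHS = ln(8) ≈ 2.079, RHS = ln(2)·ln(4) ≈ 0.9609 → fails
(4, 5): LHS = ln(20) ≈ 2.996, RHS = ln(4)·ln(5) ≈ 2.231 → fails
(5, 1): LHS = ln(5) ≈ 1.609, RHS = 0 → fails

1 of 4 pairs satisfies the claim.

Answer: (1, 1)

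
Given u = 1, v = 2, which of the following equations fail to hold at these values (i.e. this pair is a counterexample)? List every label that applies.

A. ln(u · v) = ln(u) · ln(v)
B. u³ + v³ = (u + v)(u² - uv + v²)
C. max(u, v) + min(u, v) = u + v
A

Evaluating each claim at the given values:
A. LHS = ln(2) ≈ 0.6931, RHS = 0 → fails here (LHS ≠ RHS)
B. LHS = 9, RHS = 9 → holds here (LHS = RHS)
C. LHS = 3, RHS = 3 → holds here (LHS = RHS)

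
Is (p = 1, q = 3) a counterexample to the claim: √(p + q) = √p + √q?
Yes

Substituting p = 1, q = 3:
LHS = √(1 + 3) = 2
RHS = √1 + √3 = 1 + √(3) ≈ 2.732

Since LHS ≠ RHS, this pair disproves the claim.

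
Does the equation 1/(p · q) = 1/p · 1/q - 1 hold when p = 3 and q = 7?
Fails

Substituting p = 3, q = 7:

LHS = 1/(3 · 7) = 1/21
RHS = 1/3 · 1/7 - 1 = -20/21

LHS ≠ RHS, so the equation does not hold at this point.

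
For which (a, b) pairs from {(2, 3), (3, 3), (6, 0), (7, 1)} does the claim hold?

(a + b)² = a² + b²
Testing each pair:
(2, 3): LHS = 25, RHS = 13 → fails
(3, 3): LHS = 36, RHS = 18 → fails
(6, 0): LHS = 36, RHS = 36 → holds
(7, 1): LHS = 64, RHS = 50 → fails

1 of 4 pairs satisfies the claim.

Answer: (6, 0)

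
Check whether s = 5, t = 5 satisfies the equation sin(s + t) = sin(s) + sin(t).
Fails

Substituting s = 5, t = 5:

LHS = sin(5 + 5) = sin(10) ≈ -0.544
RHS = sin(5) + sin(5) = 2·sin(5) ≈ -1.918

LHS ≠ RHS, so the equation does not hold at this point.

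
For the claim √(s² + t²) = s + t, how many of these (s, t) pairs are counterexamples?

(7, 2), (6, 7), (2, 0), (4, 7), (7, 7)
Testing each pair:
(7, 2): LHS = √(53) ≈ 7.28, RHS = 9 → counterexample
(6, 7): LHS = √(85) ≈ 9.22, RHS = 13 → counterexample
(2, 0): LHS = 2, RHS = 2 → satisfies claim
(4, 7): LHS = √(65) ≈ 8.062, RHS = 11 → counterexample
(7, 7): LHS = 7·√(2) ≈ 9.899, RHS = 14 → counterexample

That makes 4 counterexamples.

Answer: 4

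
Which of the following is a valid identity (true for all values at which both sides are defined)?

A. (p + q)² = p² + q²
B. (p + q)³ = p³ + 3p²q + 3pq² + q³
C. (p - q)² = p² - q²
A: fails at (2, 2) — LHS = 16, RHS = 8.
B: holds — e.g. at (4, 4), both sides equal 512.
C: fails at (3, 4) — LHS = 1, RHS = -7.

Answer: B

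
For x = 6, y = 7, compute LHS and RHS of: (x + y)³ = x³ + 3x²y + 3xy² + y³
LHS = (6 + 7)³ = 2197
RHS = 6³ + 3·6²·7 + 3·6·7² + 7³ = 2197

LHS = RHS: the two sides agree.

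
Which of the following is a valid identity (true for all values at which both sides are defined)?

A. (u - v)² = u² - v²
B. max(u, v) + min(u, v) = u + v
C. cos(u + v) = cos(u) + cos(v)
A: fails at (1, 2) — LHS = 1, RHS = -3.
B: holds — e.g. at (4, 4), both sides equal 8.
C: fails at (1, 4) — LHS = cos(5) ≈ 0.2837, RHS = cos(4) + cos(1) ≈ -0.1133.

Answer: B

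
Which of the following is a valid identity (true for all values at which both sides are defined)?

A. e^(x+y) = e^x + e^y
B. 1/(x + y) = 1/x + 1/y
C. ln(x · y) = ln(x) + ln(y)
C

A: fails at (1, 2) — LHS = e^3 ≈ 20.09, RHS = e + e^2 ≈ 10.11.
B: fails at (4, 5) — LHS = 1/9, RHS = 9/20.
C: holds — e.g. at (1, 5), both sides equal ln(5) ≈ 1.609.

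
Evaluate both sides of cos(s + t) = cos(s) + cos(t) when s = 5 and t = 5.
LHS = cos(5 + 5) = cos(10) ≈ -0.8391
RHS = cos(5) + cos(5) = 2·cos(5) ≈ 0.5673

LHS ≠ RHS (they differ by about 1.406), so the equation does not hold here.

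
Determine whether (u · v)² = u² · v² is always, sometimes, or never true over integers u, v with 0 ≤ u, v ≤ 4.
Always true

The identity holds for every pair in the range. For instance at (u, v) = (1, 0): both sides equal 0.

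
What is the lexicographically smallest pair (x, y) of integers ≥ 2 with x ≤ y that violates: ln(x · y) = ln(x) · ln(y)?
Substituting (2, 2) into the claim:
LHS = ln(2 · 2) = ln(4) ≈ 1.386
RHS = ln(2) · ln(2) = ln(2)² ≈ 0.4805

Since LHS ≠ RHS, this pair disproves the claim, and no lexicographically smaller pair (x ≤ y, integers ≥ 2) does.

For instance (2, 9) is also a counterexample (LHS = ln(18) ≈ 2.89, RHS = ln(2)·ln(9) ≈ 1.523), but it's lexicographically larger.

Answer: (x, y) = (2, 2)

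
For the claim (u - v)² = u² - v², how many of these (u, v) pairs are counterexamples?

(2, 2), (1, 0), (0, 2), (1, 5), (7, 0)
2

Testing each pair:
(2, 2): LHS = 0, RHS = 0 → satisfies claim
(1, 0): LHS = 1, RHS = 1 → satisfies claim
(0, 2): LHS = 4, RHS = -4 → counterexample
(1, 5): LHS = 16, RHS = -24 → counterexample
(7, 0): LHS = 49, RHS = 49 → satisfies claim

That makes 2 counterexamples.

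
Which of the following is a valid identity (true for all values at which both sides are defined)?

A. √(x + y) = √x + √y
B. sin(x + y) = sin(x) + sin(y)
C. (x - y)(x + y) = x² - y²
C

A: fails at (1, 3) — LHS = 2, RHS = 1 + √(3) ≈ 2.732.
B: fails at (2, 3) — LHS = sin(5) ≈ -0.9589, RHS = sin(3) + sin(2) ≈ 1.05.
C: holds — e.g. at (4, 4), both sides equal 0.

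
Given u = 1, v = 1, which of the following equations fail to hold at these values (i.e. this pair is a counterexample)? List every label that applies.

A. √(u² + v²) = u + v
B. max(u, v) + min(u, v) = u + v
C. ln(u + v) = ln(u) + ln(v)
A, C

Evaluating each claim at the given values:
A. LHS = √(2) ≈ 1.414, RHS = 2 → fails here (LHS ≠ RHS)
B. LHS = 2, RHS = 2 → holds here (LHS = RHS)
C. LHS = ln(2) ≈ 0.6931, RHS = 0 → fails here (LHS ≠ RHS)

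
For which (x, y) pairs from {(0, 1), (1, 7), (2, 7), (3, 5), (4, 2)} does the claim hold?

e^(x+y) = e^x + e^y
Testing each pair:
(0, 1): LHS = e ≈ 2.718, RHS = 1 + e ≈ 3.718 → fails
(1, 7): LHS = e^8 ≈ 2981, RHS = e + e^7 ≈ 1099 → fails
(2, 7): LHS = e^9 ≈ 8103, RHS = e^2 + e^7 ≈ 1104 → fails
(3, 5): LHS = e^8 ≈ 2981, RHS = e^3 + e^5 ≈ 168.5 → fails
(4, 2): LHS = e^6 ≈ 403.4, RHS = e^2 + e^4 ≈ 61.99 → fails

No pair satisfies the claim.

Answer: None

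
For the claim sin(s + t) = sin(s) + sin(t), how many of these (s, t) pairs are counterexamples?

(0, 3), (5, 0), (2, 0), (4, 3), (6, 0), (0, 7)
Testing each pair:
(0, 3): LHS = sin(3) ≈ 0.1411, RHS = sin(3) ≈ 0.1411 → satisfies claim
(5, 0): LHS = sin(5) ≈ -0.9589, RHS = sin(5) ≈ -0.9589 → satisfies claim
(2, 0): LHS = sin(2) ≈ 0.9093, RHS = sin(2) ≈ 0.9093 → satisfies claim
(4, 3): LHS = sin(7) ≈ 0.657, RHS = sin(4) + sin(3) ≈ -0.6157 → counterexample
(6, 0): LHS = sin(6) ≈ -0.2794, RHS = sin(6) ≈ -0.2794 → satisfies claim
(0, 7): LHS = sin(7) ≈ 0.657, RHS = sin(7) ≈ 0.657 → satisfies claim

That makes 1 counterexample.

Answer: 1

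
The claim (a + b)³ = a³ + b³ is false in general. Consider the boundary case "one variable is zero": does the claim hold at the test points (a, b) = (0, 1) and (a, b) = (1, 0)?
Yes, holds at both test points

At (0, 1): LHS = 1, RHS = 1 → equal
At (1, 0): LHS = 1, RHS = 1 → equal

So the claim does hold at both of these boundary points, even though it is not an identity.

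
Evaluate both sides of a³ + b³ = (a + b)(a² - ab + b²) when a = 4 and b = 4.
LHS = 4³ + 4³ = 128
RHS = (4 + 4)(4² - 4·4 + 4²) = 128

LHS = RHS: the two sides agree.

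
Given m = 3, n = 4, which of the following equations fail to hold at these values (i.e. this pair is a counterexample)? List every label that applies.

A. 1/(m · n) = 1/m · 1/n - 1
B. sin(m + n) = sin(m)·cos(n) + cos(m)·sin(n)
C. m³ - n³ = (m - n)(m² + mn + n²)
Evaluating each claim at the given values:
A. LHS = 1/12, RHS = -11/12 → fails here (LHS ≠ RHS)
B. LHS = sin(7) ≈ 0.657, RHS = sin(3)·cos(4) + sin(4)·cos(3) ≈ 0.657 → holds here (LHS = RHS)
C. LHS = -37, RHS = -37 → holds here (LHS = RHS)

Answer: A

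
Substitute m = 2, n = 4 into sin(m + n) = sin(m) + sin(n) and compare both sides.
LHS = sin(2 + 4) = sin(6) ≈ -0.2794
RHS = sin(2) + sin(4) ≈ 0.1525

LHS ≠ RHS (they differ by about 0.4319), so the equation does not hold here.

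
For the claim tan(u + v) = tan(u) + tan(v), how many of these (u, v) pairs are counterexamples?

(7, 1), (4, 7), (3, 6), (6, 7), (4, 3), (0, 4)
Testing each pair:
(7, 1): LHS = tan(8) ≈ -6.8, RHS = tan(7) + tan(1) ≈ 2.429 → counterexample
(4, 7): LHS = tan(11) ≈ -226, RHS = tan(7) + tan(4) ≈ 2.029 → counterexample
(3, 6): LHS = tan(9) ≈ -0.4523, RHS = tan(6) + tan(3) ≈ -0.4336 → counterexample
(6, 7): LHS = tan(13) ≈ 0.463, RHS = tan(6) + tan(7) ≈ 0.5804 → counterexample
(4, 3): LHS = tan(7) ≈ 0.8714, RHS = tan(3) + tan(4) ≈ 1.015 → counterexample
(0, 4): LHS = tan(4) ≈ 1.158, RHS = tan(4) ≈ 1.158 → satisfies claim

That makes 5 counterexamples.

Answer: 5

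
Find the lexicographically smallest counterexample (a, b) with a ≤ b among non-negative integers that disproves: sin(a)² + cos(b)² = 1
(a, b) = (0, 1)

At (0, 0): both sides equal 1, so it holds there.

Substituting (0, 1) into the claim:
LHS = sin(0)² + cos(1)² = cos(1)² ≈ 0.2919
RHS = 1

Since LHS ≠ RHS, this pair disproves the claim, and no lexicographically smaller pair (a ≤ b, non-negative integers) does.

For instance (3, 6) is also a counterexample (LHS = sin(3)² + cos(6)² ≈ 0.9418, RHS = 1), but it's lexicographically larger.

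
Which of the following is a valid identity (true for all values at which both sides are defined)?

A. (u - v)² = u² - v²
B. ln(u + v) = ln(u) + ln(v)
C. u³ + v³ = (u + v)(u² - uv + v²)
C

A: fails at (3, 7) — LHS = 16, RHS = -40.
B: fails at (1, 3) — LHS = ln(4) ≈ 1.386, RHS = ln(3) ≈ 1.099.
C: holds — e.g. at (3, 3), both sides equal 54.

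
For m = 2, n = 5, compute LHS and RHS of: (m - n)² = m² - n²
LHS = (2 - 5)² = 9
RHS = 2² - 5² = -21

LHS ≠ RHS, so the equation does not hold here.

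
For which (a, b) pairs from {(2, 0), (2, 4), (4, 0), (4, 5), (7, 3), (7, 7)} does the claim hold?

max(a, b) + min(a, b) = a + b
Testing each pair:
(2, 0): LHS = 2, RHS = 2 → holds
(2, 4): LHS = 6, RHS = 6 → holds
(4, 0): LHS = 4, RHS = 4 → holds
(4, 5): LHS = 9, RHS = 9 → holds
(7, 3): LHS = 10, RHS = 10 → holds
(7, 7): LHS = 14, RHS = 14 → holds

Every pair satisfies the claim.

Answer: All pairs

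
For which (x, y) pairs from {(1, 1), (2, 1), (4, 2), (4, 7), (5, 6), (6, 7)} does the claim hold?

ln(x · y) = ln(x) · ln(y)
(1, 1)

Testing each pair:
(1, 1): LHS = 0, RHS = 0 → holds
(2, 1): LHS = ln(2) ≈ 0.6931, RHS = 0 → fails
(4, 2): LHS = ln(8) ≈ 2.079, RHS = ln(2)·ln(4) ≈ 0.9609 → fails
(4, 7): LHS = ln(28) ≈ 3.332, RHS = ln(4)·ln(7) ≈ 2.698 → fails
(5, 6): LHS = ln(30) ≈ 3.401, RHS = ln(5)·ln(6) ≈ 2.884 → fails
(6, 7): LHS = ln(42) ≈ 3.738, RHS = ln(6)·ln(7) ≈ 3.487 → fails

1 of 6 pairs satisfies the claim.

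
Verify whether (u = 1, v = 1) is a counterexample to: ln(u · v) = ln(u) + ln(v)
No

Substituting u = 1, v = 1:
LHS = ln(1 · 1) = 0
RHS = ln(1) + ln(1) = 0

The sides agree, so this pair does not disprove the claim.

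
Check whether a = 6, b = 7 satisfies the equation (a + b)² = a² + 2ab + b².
Substituting a = 6, b = 7:

LHS = (6 + 7)² = 169
RHS = 6² + 2·6·7 + 7² = 169

LHS = RHS, so the equation holds at this point.

Answer: Holds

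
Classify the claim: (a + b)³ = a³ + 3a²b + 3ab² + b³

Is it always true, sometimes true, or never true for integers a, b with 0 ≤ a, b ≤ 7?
The identity holds for every pair in the range. For instance at (a, b) = (0, 5): both sides equal 125.

Answer: Always true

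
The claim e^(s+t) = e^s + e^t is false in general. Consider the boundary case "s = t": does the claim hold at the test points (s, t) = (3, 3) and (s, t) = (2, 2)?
No, fails at both test points

At (3, 3): LHS = e^6 ≈ 403.4 ≠ RHS = 2·e^3 ≈ 40.17
At (2, 2): LHS = e^4 ≈ 54.6 ≠ RHS = 2·e^2 ≈ 14.78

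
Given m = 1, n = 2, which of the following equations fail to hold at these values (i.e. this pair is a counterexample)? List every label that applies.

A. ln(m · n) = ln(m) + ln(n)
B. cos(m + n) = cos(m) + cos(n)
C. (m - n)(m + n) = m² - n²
B

Evaluating each claim at the given values:
A. LHS = ln(2) ≈ 0.6931, RHS = ln(2) ≈ 0.6931 → holds here (LHS = RHS)
B. LHS = cos(3) ≈ -0.99, RHS = cos(2) + cos(1) ≈ 0.1242 → fails here (LHS ≠ RHS)
C. LHS = -3, RHS = -3 → holds here (LHS = RHS)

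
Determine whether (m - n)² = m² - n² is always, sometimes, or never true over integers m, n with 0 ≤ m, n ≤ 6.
Sometimes true

It holds at (m, n) = (3, 3) (both sides equal 0), but fails at (m, n) = (1, 2) (LHS = 1, RHS = -3).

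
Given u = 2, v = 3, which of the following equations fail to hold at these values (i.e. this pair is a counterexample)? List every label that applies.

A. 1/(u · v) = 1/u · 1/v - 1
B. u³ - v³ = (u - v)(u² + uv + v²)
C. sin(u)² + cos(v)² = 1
Evaluating each claim at the given values:
A. LHS = 1/6, RHS = -5/6 → fails here (LHS ≠ RHS)
B. LHS = -19, RHS = -19 → holds here (LHS = RHS)
C. LHS = sin(2)² + cos(3)² ≈ 1.807, RHS = 1 → fails here (LHS ≠ RHS)

Answer: A, C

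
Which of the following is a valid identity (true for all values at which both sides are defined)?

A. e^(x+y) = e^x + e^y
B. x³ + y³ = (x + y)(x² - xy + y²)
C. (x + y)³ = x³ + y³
A: fails at (1, 1) — LHS = e^2 ≈ 7.389, RHS = 2·e ≈ 5.437.
B: holds — e.g. at (3, 3), both sides equal 54.
C: fails at (4, 5) — LHS = 729, RHS = 189.

Answer: B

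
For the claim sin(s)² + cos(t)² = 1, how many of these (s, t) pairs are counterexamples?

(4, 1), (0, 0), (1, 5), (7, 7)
Testing each pair:
(4, 1): LHS = cos(1)² + sin(4)² ≈ 0.8647, RHS = 1 → counterexample
(0, 0): LHS = 1, RHS = 1 → satisfies claim
(1, 5): LHS = cos(5)² + sin(1)² ≈ 0.7885, RHS = 1 → counterexample
(7, 7): LHS = sin(7)² + cos(7)² = 1, RHS = 1 → satisfies claim

That makes 2 counterexamples.

Answer: 2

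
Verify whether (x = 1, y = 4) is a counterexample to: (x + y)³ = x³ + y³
Yes

Substituting x = 1, y = 4:
LHS = (1 + 4)³ = 125
RHS = 1³ + 4³ = 65

Since LHS ≠ RHS, this pair disproves the claim.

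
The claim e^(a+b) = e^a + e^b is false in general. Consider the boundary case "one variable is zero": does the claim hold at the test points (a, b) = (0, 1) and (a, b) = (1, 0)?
At (0, 1): LHS = e ≈ 2.718 ≠ RHS = 1 + e ≈ 3.718
At (1, 0): LHS = e ≈ 2.718 ≠ RHS = 1 + e ≈ 3.718

Answer: No, fails at both test points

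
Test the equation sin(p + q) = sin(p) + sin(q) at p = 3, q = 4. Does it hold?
Substituting p = 3, q = 4:

LHS = sin(3 + 4) = sin(7) ≈ 0.657
RHS = sin(3) + sin(4) ≈ -0.6157

LHS ≠ RHS, so the equation does not hold at this point.

Answer: Fails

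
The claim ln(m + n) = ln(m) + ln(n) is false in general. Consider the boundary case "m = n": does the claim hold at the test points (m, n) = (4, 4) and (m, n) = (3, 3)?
No, fails at both test points

At (4, 4): LHS = ln(8) ≈ 2.079 ≠ RHS = 2·ln(4) ≈ 2.773
At (3, 3): LHS = ln(6) ≈ 1.792 ≠ RHS = 2·ln(3) ≈ 2.197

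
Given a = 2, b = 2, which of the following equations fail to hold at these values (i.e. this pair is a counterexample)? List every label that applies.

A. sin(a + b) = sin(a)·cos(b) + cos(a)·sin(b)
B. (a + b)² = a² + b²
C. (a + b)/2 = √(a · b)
B

Evaluating each claim at the given values:
A. LHS = sin(4) ≈ -0.7568, RHS = 2·sin(2)·cos(2) ≈ -0.7568 → holds here (LHS = RHS)
B. LHS = 16, RHS = 8 → fails here (LHS ≠ RHS)
C. LHS = 2, RHS = 2 → holds here (LHS = RHS)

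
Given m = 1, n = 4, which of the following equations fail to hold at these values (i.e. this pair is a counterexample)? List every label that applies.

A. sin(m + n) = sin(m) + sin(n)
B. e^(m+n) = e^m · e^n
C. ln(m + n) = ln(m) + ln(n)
Evaluating each claim at the given values:
A. LHS = sin(5) ≈ -0.9589, RHS = sin(4) + sin(1) ≈ 0.08467 → fails here (LHS ≠ RHS)
B. LHS = e^5 ≈ 148.4, RHS = e^5 ≈ 148.4 → holds here (LHS = RHS)
C. LHS = ln(5) ≈ 1.609, RHS = ln(4) ≈ 1.386 → fails here (LHS ≠ RHS)

Answer: A, C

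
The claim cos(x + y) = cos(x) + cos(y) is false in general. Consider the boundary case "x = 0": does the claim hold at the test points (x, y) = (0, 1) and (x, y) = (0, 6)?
At (0, 1): LHS = cos(1) ≈ 0.5403 ≠ RHS = cos(1) + 1 ≈ 1.54
At (0, 6): LHS = cos(6) ≈ 0.9602 ≠ RHS = cos(6) + 1 ≈ 1.96

Answer: No, fails at both test points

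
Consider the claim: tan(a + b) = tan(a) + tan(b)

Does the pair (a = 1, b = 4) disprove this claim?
Yes

Substituting a = 1, b = 4:
LHS = tan(1 + 4) = tan(5) ≈ -3.381
RHS = tan(1) + tan(4) ≈ 2.715

Since LHS ≠ RHS, this pair disproves the claim.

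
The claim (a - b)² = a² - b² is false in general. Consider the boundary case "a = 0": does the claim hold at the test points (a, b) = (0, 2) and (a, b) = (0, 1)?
At (0, 2): LHS = 4 ≠ RHS = -4
At (0, 1): LHS = 1 ≠ RHS = -1

Answer: No, fails at both test points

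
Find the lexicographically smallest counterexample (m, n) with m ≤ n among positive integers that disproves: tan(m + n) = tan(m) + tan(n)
Substituting (1, 1) into the claim:
LHS = tan(1 + 1) = tan(2) ≈ -2.185
RHS = tan(1) + tan(1) = 2·tan(1) ≈ 3.115

Since LHS ≠ RHS, this pair disproves the claim, and no lexicographically smaller pair (m ≤ n, positive integers) does.

For instance (1, 4) is also a counterexample (LHS = tan(5) ≈ -3.381, RHS = tan(4) + tan(1) ≈ 2.715), but it's lexicographically larger.

Answer: (m, n) = (1, 1)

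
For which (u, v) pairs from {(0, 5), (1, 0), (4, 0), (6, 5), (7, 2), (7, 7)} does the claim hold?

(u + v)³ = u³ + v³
Testing each pair:
(0, 5): LHS = 125, RHS = 125 → holds
(1, 0): LHS = 1, RHS = 1 → holds
(4, 0): LHS = 64, RHS = 64 → holds
(6, 5): LHS = 1331, RHS = 341 → fails
(7, 2): LHS = 729, RHS = 351 → fails
(7, 7): LHS = 2744, RHS = 686 → fails

3 of 6 pairs satisfy the claim.

Answer: (0, 5), (1, 0), (4, 0)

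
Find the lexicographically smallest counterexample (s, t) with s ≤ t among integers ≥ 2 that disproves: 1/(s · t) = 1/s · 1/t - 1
Substituting (2, 2) into the claim:
LHS = 1/(2 · 2) = 1/4
RHS = 1/2 · 1/2 - 1 = -3/4

Since LHS ≠ RHS, this pair disproves the claim, and no lexicographically smaller pair (s ≤ t, integers ≥ 2) does.

For instance (5, 9) is also a counterexample (LHS = 1/45, RHS = -44/45), but it's lexicographically larger.

Answer: (s, t) = (2, 2)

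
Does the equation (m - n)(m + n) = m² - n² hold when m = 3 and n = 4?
Holds

Substituting m = 3, n = 4:

LHS = (3 - 4)(3 + 4) = -7
RHS = 3² - 4² = -7

LHS = RHS, so the equation holds at this point.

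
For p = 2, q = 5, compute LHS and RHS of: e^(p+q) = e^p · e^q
LHS = e^(2+5) = e^7 ≈ 1097
RHS = e^2 · e^5 = e^7 ≈ 1097

LHS = RHS: the two sides agree.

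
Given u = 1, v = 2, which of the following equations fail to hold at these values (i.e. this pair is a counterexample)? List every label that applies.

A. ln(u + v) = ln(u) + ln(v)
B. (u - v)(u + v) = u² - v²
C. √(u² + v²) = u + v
A, C

Evaluating each claim at the given values:
A. LHS = ln(3) ≈ 1.099, RHS = ln(2) ≈ 0.6931 → fails here (LHS ≠ RHS)
B. LHS = -3, RHS = -3 → holds here (LHS = RHS)
C. LHS = √(5) ≈ 2.236, RHS = 3 → fails here (LHS ≠ RHS)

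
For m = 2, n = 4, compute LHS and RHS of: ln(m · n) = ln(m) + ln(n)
LHS = ln(2 · 4) = ln(8) ≈ 2.079
RHS = ln(2) + ln(4) ≈ 2.079

LHS = RHS: the two sides agree.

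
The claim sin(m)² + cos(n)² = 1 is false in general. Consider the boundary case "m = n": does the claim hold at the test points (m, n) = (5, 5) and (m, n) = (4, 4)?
At (5, 5): LHS = cos(5)² + sin(5)² = 1, RHS = 1 → equal
At (4, 4): LHS = cos(4)² + sin(4)² = 1, RHS = 1 → equal

So the claim does hold at both of these boundary points, even though it is not an identity.

Answer: Yes, holds at both test points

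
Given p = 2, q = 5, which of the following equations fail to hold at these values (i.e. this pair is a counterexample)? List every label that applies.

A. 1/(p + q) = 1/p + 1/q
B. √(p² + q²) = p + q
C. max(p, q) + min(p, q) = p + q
A, B

Evaluating each claim at the given values:
A. LHS = 1/7, RHS = 7/10 → fails here (LHS ≠ RHS)
B. LHS = √(29) ≈ 5.385, RHS = 7 → fails here (LHS ≠ RHS)
C. LHS = 7, RHS = 7 → holds here (LHS = RHS)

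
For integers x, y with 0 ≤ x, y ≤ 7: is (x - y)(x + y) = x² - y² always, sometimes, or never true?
The identity holds for every pair in the range. For instance at (x, y) = (2, 1): both sides equal 3.

Answer: Always true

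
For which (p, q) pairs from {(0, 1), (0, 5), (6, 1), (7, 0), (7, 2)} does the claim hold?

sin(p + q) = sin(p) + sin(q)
(0, 1), (0, 5), (7, 0)

Testing each pair:
(0, 1): LHS = sin(1) ≈ 0.8415, RHS = sin(1) ≈ 0.8415 → holds
(0, 5): LHS = sin(5) ≈ -0.9589, RHS = sin(5) ≈ -0.9589 → holds
(6, 1): LHS = sin(7) ≈ 0.657, RHS = sin(6) + sin(1) ≈ 0.5621 → fails
(7, 0): LHS = sin(7) ≈ 0.657, RHS = sin(7) ≈ 0.657 → holds
(7, 2): LHS = sin(9) ≈ 0.4121, RHS = sin(7) + sin(2) ≈ 1.566 → fails

3 of 5 pairs satisfy the claim.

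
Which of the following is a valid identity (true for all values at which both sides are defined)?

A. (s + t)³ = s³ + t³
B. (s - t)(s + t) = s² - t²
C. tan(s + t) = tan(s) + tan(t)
A: fails at (1, 1) — LHS = 8, RHS = 2.
B: holds — e.g. at (4, 6), both sides equal -20.
C: fails at (3, 5) — LHS = tan(8) ≈ -6.8, RHS = tan(5) + tan(3) ≈ -3.523.

Answer: B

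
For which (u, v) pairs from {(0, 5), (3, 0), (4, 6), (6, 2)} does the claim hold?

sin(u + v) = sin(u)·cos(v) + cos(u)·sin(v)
All pairs

Testing each pair:
(0, 5): LHS = sin(5) ≈ -0.9589, RHS = sin(5) ≈ -0.9589 → holds
(3, 0): LHS = sin(3) ≈ 0.1411, RHS = sin(3) ≈ 0.1411 → holds
(4, 6): LHS = sin(10) ≈ -0.544, RHS = sin(4)·cos(6) + sin(6)·cos(4) ≈ -0.544 → holds
(6, 2): LHS = sin(8) ≈ 0.9894, RHS = sin(6)·cos(2) + sin(2)·cos(6) ≈ 0.9894 → holds

Every pair satisfies the claim.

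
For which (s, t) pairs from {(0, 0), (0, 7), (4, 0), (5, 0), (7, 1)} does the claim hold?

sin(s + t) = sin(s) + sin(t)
(0, 0), (0, 7), (4, 0), (5, 0)

Testing each pair:
(0, 0): LHS = 0, RHS = 0 → holds
(0, 7): LHS = sin(7) ≈ 0.657, RHS = sin(7) ≈ 0.657 → holds
(4, 0): LHS = sin(4) ≈ -0.7568, RHS = sin(4) ≈ -0.7568 → holds
(5, 0): LHS = sin(5) ≈ -0.9589, RHS = sin(5) ≈ -0.9589 → holds
(7, 1): LHS = sin(8) ≈ 0.9894, RHS = sin(7) + sin(1) ≈ 1.498 → fails

4 of 5 pairs satisfy the claim.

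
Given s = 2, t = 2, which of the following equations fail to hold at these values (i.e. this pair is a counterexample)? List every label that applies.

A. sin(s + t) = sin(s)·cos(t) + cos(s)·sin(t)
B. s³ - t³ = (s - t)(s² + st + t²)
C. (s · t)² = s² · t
C

Evaluating each claim at the given values:
A. LHS = sin(4) ≈ -0.7568, RHS = 2·sin(2)·cos(2) ≈ -0.7568 → holds here (LHS = RHS)
B. LHS = 0, RHS = 0 → holds here (LHS = RHS)
C. LHS = 16, RHS = 8 → fails here (LHS ≠ RHS)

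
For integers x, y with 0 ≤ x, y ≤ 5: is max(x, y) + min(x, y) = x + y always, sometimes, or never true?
The identity holds for every pair in the range. For instance at (x, y) = (3, 5): both sides equal 8.

Answer: Always true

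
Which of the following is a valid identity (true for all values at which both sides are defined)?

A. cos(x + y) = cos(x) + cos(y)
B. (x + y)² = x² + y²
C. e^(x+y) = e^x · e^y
C

A: fails at (1, 3) — LHS = cos(4) ≈ -0.6536, RHS = cos(3) + cos(1) ≈ -0.4497.
B: fails at (4, 5) — LHS = 81, RHS = 41.
C: holds — e.g. at (5, 8), both sides equal e^13 ≈ 442413.4.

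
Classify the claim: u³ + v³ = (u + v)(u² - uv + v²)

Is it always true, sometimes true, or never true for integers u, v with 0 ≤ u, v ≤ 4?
Always true

The identity holds for every pair in the range. For instance at (u, v) = (1, 2): both sides equal 9.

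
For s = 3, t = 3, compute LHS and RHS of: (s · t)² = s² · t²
LHS = (3 · 3)² = 81
RHS = 3² · 3² = 81

LHS = RHS: the two sides agree.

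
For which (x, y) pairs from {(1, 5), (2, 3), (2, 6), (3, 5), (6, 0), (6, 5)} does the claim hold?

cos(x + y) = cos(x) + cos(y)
None

Testing each pair:
(1, 5): LHS = cos(6) ≈ 0.9602, RHS = cos(5) + cos(1) ≈ 0.824 → fails
(2, 3): LHS = cos(5) ≈ 0.2837, RHS = cos(3) + cos(2) ≈ -1.406 → fails
(2, 6): LHS = cos(8) ≈ -0.1455, RHS = cos(2) + cos(6) ≈ 0.544 → fails
(3, 5): LHS = cos(8) ≈ -0.1455, RHS = cos(3) + cos(5) ≈ -0.7063 → fails
(6, 0): LHS = cos(6) ≈ 0.9602, RHS = cos(6) + 1 ≈ 1.96 → fails
(6, 5): LHS = cos(11) ≈ 0.004426, RHS = cos(5) + cos(6) ≈ 1.244 → fails

No pair satisfies the claim.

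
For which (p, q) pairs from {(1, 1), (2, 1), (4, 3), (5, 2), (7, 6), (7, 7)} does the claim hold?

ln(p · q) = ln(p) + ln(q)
Testing each pair:
(1, 1): LHS = 0, RHS = 0 → holds
(2, 1): LHS = ln(2) ≈ 0.6931, RHS = ln(2) ≈ 0.6931 → holds
(4, 3): LHS = ln(12) ≈ 2.485, RHS = ln(3) + ln(4) ≈ 2.485 → holds
(5, 2): LHS = ln(10) ≈ 2.303, RHS = ln(2) + ln(5) ≈ 2.303 → holds
(7, 6): LHS = ln(42) ≈ 3.738, RHS = ln(6) + ln(7) ≈ 3.738 → holds
(7, 7): LHS = ln(49) ≈ 3.892, RHS = 2·ln(7) ≈ 3.892 → holds

Every pair satisfies the claim.

Answer: All pairs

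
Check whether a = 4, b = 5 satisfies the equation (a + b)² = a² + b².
Fails

Substituting a = 4, b = 5:

LHS = (4 + 5)² = 81
RHS = 4² + 5² = 41

LHS ≠ RHS, so the equation does not hold at this point.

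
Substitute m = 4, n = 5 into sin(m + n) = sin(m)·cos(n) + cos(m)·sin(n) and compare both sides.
LHS = sin(4 + 5) = sin(9) ≈ 0.4121
RHS = sin(4)·cos(5) + cos(4)·sin(5) = sin(4)·cos(5) + sin(5)·cos(4) ≈ 0.4121

LHS = RHS: the two sides agree.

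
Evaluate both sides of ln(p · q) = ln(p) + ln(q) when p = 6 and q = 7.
LHS = ln(6 · 7) = ln(42) ≈ 3.738
RHS = ln(6) + ln(7) ≈ 3.738

LHS = RHS: the two sides agree.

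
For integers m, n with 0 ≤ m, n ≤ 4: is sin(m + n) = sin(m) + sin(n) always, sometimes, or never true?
It holds at (m, n) = (3, 0) (both sides equal sin(3) ≈ 0.1411), but fails at (m, n) = (3, 4) (LHS = sin(7) ≈ 0.657, RHS = sin(4) + sin(3) ≈ -0.6157).

Answer: Sometimes true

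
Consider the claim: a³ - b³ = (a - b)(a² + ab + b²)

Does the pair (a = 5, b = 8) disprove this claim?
Substituting a = 5, b = 8:
LHS = 5³ - 8³ = -387
RHS = (5 - 8)(5² + 5·8 + 8²) = -387

The sides agree, so this pair does not disprove the claim.

Answer: No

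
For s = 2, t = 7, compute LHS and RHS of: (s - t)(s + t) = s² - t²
LHS = (2 - 7)(2 + 7) = -45
RHS = 2² - 7² = -45

LHS = RHS: the two sides agree.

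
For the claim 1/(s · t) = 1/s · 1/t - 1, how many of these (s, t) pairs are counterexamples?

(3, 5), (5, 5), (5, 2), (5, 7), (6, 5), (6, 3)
Testing each pair:
(3, 5): LHS = 1/15, RHS = -14/15 → counterexample
(5, 5): LHS = 1/25, RHS = -24/25 → counterexample
(5, 2): LHS = 1/10, RHS = -9/10 → counterexample
(5, 7): LHS = 1/35, RHS = -34/35 → counterexample
(6, 5): LHS = 1/30, RHS = -29/30 → counterexample
(6, 3): LHS = 1/18, RHS = -17/18 → counterexample

That makes 6 counterexamples.

Answer: 6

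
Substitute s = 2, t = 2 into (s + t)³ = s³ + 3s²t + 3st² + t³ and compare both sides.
LHS = (2 + 2)³ = 64
RHS = 2³ + 3·2²·2 + 3·2·2² + 2³ = 64

LHS = RHS: the two sides agree.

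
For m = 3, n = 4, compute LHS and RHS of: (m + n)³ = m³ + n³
LHS = (3 + 4)³ = 343
RHS = 3³ + 4³ = 91

LHS ≠ RHS, so the equation does not hold here.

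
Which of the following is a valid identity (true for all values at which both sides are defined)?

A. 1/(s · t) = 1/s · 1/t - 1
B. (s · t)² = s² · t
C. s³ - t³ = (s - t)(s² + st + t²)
C

A: fails at (1, 5) — LHS = 1/5, RHS = -4/5.
B: fails at (2, 4) — LHS = 64, RHS = 16.
C: holds — e.g. at (3, 7), both sides equal -316.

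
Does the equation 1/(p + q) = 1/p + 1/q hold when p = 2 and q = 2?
Substituting p = 2, q = 2:

LHS = 1/(2 + 2) = 1/4
RHS = 1/2 + 1/2 = 1

LHS ≠ RHS, so the equation does not hold at this point.

Answer: Fails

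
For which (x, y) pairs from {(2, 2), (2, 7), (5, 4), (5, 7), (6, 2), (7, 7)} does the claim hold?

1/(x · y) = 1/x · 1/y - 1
Testing each pair:
(2, 2): LHS = 1/4, RHS = -3/4 → fails
(2, 7): LHS = 1/14, RHS = -13/14 → fails
(5, 4): LHS = 1/20, RHS = -19/20 → fails
(5, 7): LHS = 1/35, RHS = -34/35 → fails
(6, 2): LHS = 1/12, RHS = -11/12 → fails
(7, 7): LHS = 1/49, RHS = -48/49 → fails

No pair satisfies the claim.

Answer: None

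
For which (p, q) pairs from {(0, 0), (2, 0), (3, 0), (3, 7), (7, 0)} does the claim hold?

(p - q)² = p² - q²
Testing each pair:
(0, 0): LHS = 0, RHS = 0 → holds
(2, 0): LHS = 4, RHS = 4 → holds
(3, 0): LHS = 9, RHS = 9 → holds
(3, 7): LHS = 16, RHS = -40 → fails
(7, 0): LHS = 49, RHS = 49 → holds

4 of 5 pairs satisfy the claim.

Answer: (0, 0), (2, 0), (3, 0), (7, 0)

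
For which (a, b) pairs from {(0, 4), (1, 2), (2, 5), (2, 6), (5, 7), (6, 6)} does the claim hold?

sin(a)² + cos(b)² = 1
Testing each pair:
(0, 4): LHS = cos(4)² ≈ 0.4272, RHS = 1 → fails
(1, 2): LHS = cos(2)² + sin(1)² ≈ 0.8813, RHS = 1 → fails
(2, 5): LHS = cos(5)² + sin(2)² ≈ 0.9073, RHS = 1 → fails
(2, 6): LHS = sin(2)² + cos(6)² ≈ 1.749, RHS = 1 → fails
(5, 7): LHS = cos(7)² + sin(5)² ≈ 1.488, RHS = 1 → fails
(6, 6): LHS = sin(6)² + cos(6)² = 1, RHS = 1 → holds

1 of 6 pairs satisfies the claim.

Answer: (6, 6)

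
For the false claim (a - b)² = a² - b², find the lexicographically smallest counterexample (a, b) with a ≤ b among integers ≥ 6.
At (6, 6): both sides equal 0, so it holds there.

Substituting (6, 7) into the claim:
LHS = (6 - 7)² = 1
RHS = 6² - 7² = -13

Since LHS ≠ RHS, this pair disproves the claim, and no lexicographically smaller pair (a ≤ b, integers ≥ 6) does.

For instance (8, 12) is also a counterexample (LHS = 16, RHS = -80), but it's lexicographically larger.

Answer: (a, b) = (6, 7)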